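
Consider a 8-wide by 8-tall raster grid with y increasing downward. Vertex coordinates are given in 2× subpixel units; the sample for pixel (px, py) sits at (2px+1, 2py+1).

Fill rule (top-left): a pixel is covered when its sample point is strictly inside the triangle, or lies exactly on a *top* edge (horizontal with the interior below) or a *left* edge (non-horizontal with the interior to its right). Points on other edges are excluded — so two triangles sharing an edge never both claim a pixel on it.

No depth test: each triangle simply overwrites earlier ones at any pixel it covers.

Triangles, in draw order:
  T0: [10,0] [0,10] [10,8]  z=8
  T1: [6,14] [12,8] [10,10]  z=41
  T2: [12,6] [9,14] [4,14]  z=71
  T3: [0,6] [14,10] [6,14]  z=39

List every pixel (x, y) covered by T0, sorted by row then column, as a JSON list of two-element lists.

T0:
  2·area = 80  (B↔C swapped to make it positive)
  edge (10, 0)→(10, 8): d=(0,8) right/bottom  bias=-1
  edge (10, 8)→(0, 10): d=(-10,2) right/bottom  bias=-1
  edge (0, 10)→(10, 0): d=(10,-10) top-left  bias=+0
    (4,0)@(9, 1): e=[8,72,0] → █  [on edge]
    (5,0)@(11, 1): e=[-8,68,20] → ·
    (3,1)@(7, 3): e=[24,56,0] → █  [on edge]
    (5,1)@(11, 3): e=[-8,48,40] → ·
    (2,2)@(5, 5): e=[40,40,0] → █  [on edge]
    (5,2)@(11, 5): e=[-8,28,60] → ·
    (1,3)@(3, 7): e=[56,24,0] → █  [on edge]
    (5,3)@(11, 7): e=[-8,8,80] → ·
    (7,3)@(15, 7): e=[-40,0,120] → ·  [on edge]
    (0,4)@(1, 9): e=[72,8,0] → █  [on edge]
    (2,4)@(5, 9): e=[40,0,40] → ·  [on edge]
    (3,4)@(7, 9): e=[24,-4,60] → ·
  covered (12 px):
    · · · · █ · · ·
    · · · █ █ · · ·
    · · █ █ █ · · ·
    · █ █ █ █ · · ·
    █ █ · · · · · ·
    · · · · · · · ·
    · · · · · · · ·
    · · · · · · · ·
T1:
  degenerate (2·area = 0) — covers nothing
T2:
  2·area = 40
  edge (12, 6)→(9, 14): d=(-3,8) right/bottom  bias=-1
  edge (9, 14)→(4, 14): d=(-5,0) right/bottom  bias=-1
  edge (4, 14)→(12, 6): d=(8,-8) top-left  bias=+0
    (7,1)@(15, 3): e=[-15,55,0] → ·  [on edge]
    (6,2)@(13, 5): e=[-5,45,0] → ·  [on edge]
    (5,3)@(11, 7): e=[5,35,0] → █  [on edge]
    (6,3)@(13, 7): e=[-11,35,16] → ·
    (4,4)@(9, 9): e=[15,25,0] → █  [on edge]
    (5,4)@(11, 9): e=[-1,25,16] → ·
    (3,5)@(7, 11): e=[25,15,0] → █  [on edge]
    (5,5)@(11, 11): e=[-7,15,32] → ·
    (2,6)@(5, 13): e=[35,5,0] → █  [on edge]
    (5,6)@(11, 13): e=[-13,5,48] → ·
    (1,7)@(3, 15): e=[45,-5,0] → ·  [on edge]
    (2,7)@(5, 15): e=[29,-5,16] → ·
  covered (7 px):
    · · · · · · · ·
    · · · · · · · ·
    · · · · · · · ·
    · · · · · █ · ·
    · · · · █ · · ·
    · · · █ █ · · ·
    · · █ █ █ · · ·
    · · · · · · · ·
T3:
  2·area = 88
  edge (0, 6)→(14, 10): d=(14,4) right/bottom  bias=-1
  edge (14, 10)→(6, 14): d=(-8,4) right/bottom  bias=-1
  edge (6, 14)→(0, 6): d=(-6,-8) top-left  bias=+0
    (0,3)@(1, 7): e=[10,76,2] → █
    (1,3)@(3, 7): e=[2,68,18] → █
    (2,3)@(5, 7): e=[-6,60,34] → ·
    (0,4)@(1, 9): e=[38,60,-10] → ·
    (1,4)@(3, 9): e=[30,52,6] → █
    (2,4)@(5, 9): e=[22,44,22] → █
    (3,4)@(7, 9): e=[14,36,38] → █
    (4,4)@(9, 9): e=[6,28,54] → █
    (5,4)@(11, 9): e=[-2,20,70] → ·
    (1,5)@(3, 11): e=[58,36,-6] → ·
    (2,5)@(5, 11): e=[50,28,10] → █
    (5,5)@(11, 11): e=[26,4,58] → █
  covered (11 px):
    · · · · · · · ·
    · · · · · · · ·
    · · · · · · · ·
    █ █ · · · · · ·
    · █ █ █ █ · · ·
    · · █ █ █ █ · ·
    · · · █ · · · ·
    · · · · · · · ·

Result: [[4,0],[3,1],[4,1],[2,2],[3,2],[4,2],[1,3],[2,3],[3,3],[4,3],[0,4],[1,4]]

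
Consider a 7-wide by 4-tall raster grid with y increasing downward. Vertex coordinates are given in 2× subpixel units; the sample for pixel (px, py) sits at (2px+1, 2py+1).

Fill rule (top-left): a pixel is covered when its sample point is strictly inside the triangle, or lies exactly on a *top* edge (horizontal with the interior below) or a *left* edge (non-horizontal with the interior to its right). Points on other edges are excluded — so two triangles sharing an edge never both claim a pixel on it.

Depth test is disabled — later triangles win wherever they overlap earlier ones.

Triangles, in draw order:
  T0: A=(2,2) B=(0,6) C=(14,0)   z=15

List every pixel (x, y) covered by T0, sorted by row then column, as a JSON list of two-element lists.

T0:
  2·area = 44  (B↔C swapped to make it positive)
  edge (2, 2)→(14, 0): d=(12,-2) top-left  bias=+0
  edge (14, 0)→(0, 6): d=(-14,6) right/bottom  bias=-1
  edge (0, 6)→(2, 2): d=(2,-4) top-left  bias=+0
    (4,0)@(9, 1): e=[2,16,26] → #
    (5,0)@(11, 1): e=[6,4,34] → #
    (6,0)@(13, 1): e=[10,-8,42] → ·
    (1,1)@(3, 3): e=[14,24,6] → #
    (2,1)@(5, 3): e=[18,12,14] → #
    (3,1)@(7, 3): e=[22,0,22] → ·  [on edge]
    (4,1)@(9, 3): e=[26,-12,30] → ·
    (5,1)@(11, 3): e=[30,-24,38] → ·
    (0,2)@(1, 5): e=[34,8,2] → #
    (1,2)@(3, 5): e=[38,-4,10] → ·
    (2,2)@(5, 5): e=[42,-16,18] → ·
    (0,3)@(1, 7): e=[58,-20,6] → ·
  covered (5 px):
    · · · · # # ·
    · # # · · · ·
    # · · · · · ·
    · · · · · · ·

Result: [[4,0],[5,0],[1,1],[2,1],[0,2]]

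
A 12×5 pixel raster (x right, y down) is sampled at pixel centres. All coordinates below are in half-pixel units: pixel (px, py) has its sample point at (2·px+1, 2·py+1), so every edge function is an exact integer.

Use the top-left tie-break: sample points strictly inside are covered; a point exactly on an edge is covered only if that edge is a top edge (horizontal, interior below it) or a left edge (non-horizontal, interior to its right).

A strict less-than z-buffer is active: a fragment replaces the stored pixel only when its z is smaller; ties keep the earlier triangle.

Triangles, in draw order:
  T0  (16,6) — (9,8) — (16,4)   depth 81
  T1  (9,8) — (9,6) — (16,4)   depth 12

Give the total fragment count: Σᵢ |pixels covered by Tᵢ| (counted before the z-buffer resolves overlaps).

T0:
  2·area = 14
  edge (16, 6)→(9, 8): d=(-7,2) right/bottom  bias=-1
  edge (9, 8)→(16, 4): d=(7,-4) top-left  bias=+0
  edge (16, 4)→(16, 6): d=(0,2) right/bottom  bias=-1
    (7,2)@(15, 5): e=[9,3,2] → █
    (8,2)@(17, 5): e=[5,11,-2] → ·
    (5,3)@(11, 7): e=[3,1,10] → █
    (6,3)@(13, 7): e=[-1,9,6] → ·
    (7,3)@(15, 7): e=[-5,17,2] → ·
    (5,4)@(11, 9): e=[-11,15,10] → ·
  covered (2 px):
    · · · · · · · · · · · ·
    · · · · · · · · · · · ·
    · · · · · · · █ · · · ·
    · · · · · █ · · · · · ·
    · · · · · · · · · · · ·
T1:
  2·area = 14
  edge (9, 8)→(9, 6): d=(0,-2) top-left  bias=+0
  edge (9, 6)→(16, 4): d=(7,-2) top-left  bias=+0
  edge (16, 4)→(9, 8): d=(-7,4) right/bottom  bias=-1
    (4,0)@(9, 1): e=[0,-35,49] → ·  [on edge]
    (4,1)@(9, 3): e=[0,-21,35] → ·  [on edge]
    (4,2)@(9, 5): e=[0,-7,21] → ·  [on edge]
    (6,2)@(13, 5): e=[8,1,5] → █
    (7,2)@(15, 5): e=[12,5,-3] → ·
    (4,3)@(9, 7): e=[0,7,7] → █  [on edge]
    (5,3)@(11, 7): e=[4,11,-1] → ·
    (6,3)@(13, 7): e=[8,15,-9] → ·
    (4,4)@(9, 9): e=[0,21,-7] → ·  [on edge]
  covered (2 px):
    · · · · · · · · · · · ·
    · · · · · · · · · · · ·
    · · · · · · █ · · · · ·
    · · · · █ · · · · · · ·
    · · · · · · · · · · · ·

Result: 4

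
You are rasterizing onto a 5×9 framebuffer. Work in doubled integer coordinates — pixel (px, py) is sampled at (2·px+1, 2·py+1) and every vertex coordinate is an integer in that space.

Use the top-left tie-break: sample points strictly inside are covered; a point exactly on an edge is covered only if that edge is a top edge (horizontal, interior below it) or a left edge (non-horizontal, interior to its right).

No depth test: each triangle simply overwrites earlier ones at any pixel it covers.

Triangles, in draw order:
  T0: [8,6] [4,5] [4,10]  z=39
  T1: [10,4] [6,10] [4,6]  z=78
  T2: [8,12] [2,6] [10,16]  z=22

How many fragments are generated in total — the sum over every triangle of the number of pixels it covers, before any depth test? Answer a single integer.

T0:
  2·area = 20  (B↔C swapped to make it positive)
  edge (8, 6)→(4, 10): d=(-4,4) right/bottom  bias=-1
  edge (4, 10)→(4, 5): d=(0,-5) top-left  bias=+0
  edge (4, 5)→(8, 6): d=(4,1) right/bottom  bias=-1
    (4,2)@(9, 5): e=[0,25,-5] → .  [on edge]
    (2,3)@(5, 7): e=[8,5,7] → X
    (3,3)@(7, 7): e=[0,15,5] → .  [on edge]
    (2,4)@(5, 9): e=[0,5,15] → .  [on edge]
    (1,5)@(3, 11): e=[0,-5,25] → .  [on edge]
    (0,6)@(1, 13): e=[0,-15,35] → .  [on edge]
  covered (1 px):
    . . . . .
    . . . . .
    . . . . .
    . . X . .
    . . . . .
    . . . . .
    . . . . .
    . . . . .
    . . . . .
T1:
  2·area = 28
  edge (10, 4)→(6, 10): d=(-4,6) right/bottom  bias=-1
  edge (6, 10)→(4, 6): d=(-2,-4) top-left  bias=+0
  edge (4, 6)→(10, 4): d=(6,-2) top-left  bias=+0
    (3,2)@(7, 5): e=[14,14,0] → X  [on edge]
    (4,2)@(9, 5): e=[2,22,4] → X
    (0,3)@(1, 7): e=[42,-14,0] → .  [on edge]
    (2,3)@(5, 7): e=[18,2,8] → X
    (4,3)@(9, 7): e=[-6,18,16] → .
    (2,4)@(5, 9): e=[10,-2,20] → .
    (3,4)@(7, 9): e=[-2,6,24] → .
  covered (4 px):
    . . . . .
    . . . . .
    . . . X X
    . . X X .
    . . . . .
    . . . . .
    . . . . .
    . . . . .
    . . . . .
T2:
  2·area = 12  (B↔C swapped to make it positive)
  edge (8, 12)→(10, 16): d=(2,4) right/bottom  bias=-1
  edge (10, 16)→(2, 6): d=(-8,-10) top-left  bias=+0
  edge (2, 6)→(8, 12): d=(6,6) right/bottom  bias=-1
    (0,2)@(1, 5): e=[14,-2,0] → .  [on edge]
    (1,3)@(3, 7): e=[10,2,0] → .  [on edge]
    (2,4)@(5, 9): e=[6,6,0] → .  [on edge]
    (3,5)@(7, 11): e=[2,10,0] → .  [on edge]
    (4,6)@(9, 13): e=[-2,14,0] → .  [on edge]
  covered (0 px):
    . . . . .
    . . . . .
    . . . . .
    . . . . .
    . . . . .
    . . . . .
    . . . . .
    . . . . .
    . . . . .

Answer: 5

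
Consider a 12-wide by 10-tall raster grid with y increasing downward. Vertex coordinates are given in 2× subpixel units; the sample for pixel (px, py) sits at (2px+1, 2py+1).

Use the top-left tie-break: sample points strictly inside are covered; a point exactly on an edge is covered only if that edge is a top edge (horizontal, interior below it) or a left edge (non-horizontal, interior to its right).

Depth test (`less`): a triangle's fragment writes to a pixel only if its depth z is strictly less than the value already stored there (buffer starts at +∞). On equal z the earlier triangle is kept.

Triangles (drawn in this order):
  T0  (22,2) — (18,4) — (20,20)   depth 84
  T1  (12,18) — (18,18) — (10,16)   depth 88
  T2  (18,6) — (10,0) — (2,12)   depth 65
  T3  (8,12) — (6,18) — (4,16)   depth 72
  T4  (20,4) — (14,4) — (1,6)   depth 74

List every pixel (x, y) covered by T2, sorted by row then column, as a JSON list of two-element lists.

T0:
  2·area = 68  (B↔C swapped to make it positive)
  edge (22, 2)→(20, 20): d=(-2,18) right/bottom  bias=-1
  edge (20, 20)→(18, 4): d=(-2,-16) top-left  bias=+0
  edge (18, 4)→(22, 2): d=(4,-2) top-left  bias=+0
    (10,1)@(21, 3): e=[16,50,2] → █
    (11,1)@(23, 3): e=[-20,82,6] → ·
    (9,2)@(19, 5): e=[48,14,6] → █
    (11,2)@(23, 5): e=[-24,78,14] → ·
    (9,3)@(19, 7): e=[44,10,14] → █
    (11,3)@(23, 7): e=[-28,74,22] → ·
    (9,4)@(19, 9): e=[40,6,22] → █
    (11,4)@(23, 9): e=[-32,70,30] → ·
    (9,5)@(19, 11): e=[36,2,30] → █
    (10,5)@(21, 11): e=[0,34,34] → ·  [on edge]
    (9,6)@(19, 13): e=[32,-2,38] → ·
  covered (8 px):
    · · · · · · · · · · · ·
    · · · · · · · · · · █ ·
    · · · · · · · · · █ █ ·
    · · · · · · · · · █ █ ·
    · · · · · · · · · █ █ ·
    · · · · · · · · · █ · ·
    · · · · · · · · · · · ·
    · · · · · · · · · · · ·
    · · · · · · · · · · · ·
    · · · · · · · · · · · ·
T1:
  2·area = 12  (B↔C swapped to make it positive)
  edge (12, 18)→(10, 16): d=(-2,-2) top-left  bias=+0
  edge (10, 16)→(18, 18): d=(8,2) right/bottom  bias=-1
  edge (18, 18)→(12, 18): d=(-6,0) right/bottom  bias=-1
    (0,3)@(1, 7): e=[0,-54,66] → ·  [on edge]
    (1,4)@(3, 9): e=[0,-42,54] → ·  [on edge]
    (2,5)@(5, 11): e=[0,-30,42] → ·  [on edge]
    (3,6)@(7, 13): e=[0,-18,30] → ·  [on edge]
    (4,7)@(9, 15): e=[0,-6,18] → ·  [on edge]
    (5,8)@(11, 17): e=[0,6,6] → █  [on edge]
    (6,8)@(13, 17): e=[4,2,6] → █
    (7,8)@(15, 17): e=[8,-2,6] → ·
    (5,9)@(11, 19): e=[-4,22,-6] → ·
    (6,9)@(13, 19): e=[0,18,-6] → ·  [on edge]
  covered (2 px):
    · · · · · · · · · · · ·
    · · · · · · · · · · · ·
    · · · · · · · · · · · ·
    · · · · · · · · · · · ·
    · · · · · · · · · · · ·
    · · · · · · · · · · · ·
    · · · · · · · · · · · ·
    · · · · · · · · · · · ·
    · · · · · █ █ · · · · ·
    · · · · · · · · · · · ·
T2:
  2·area = 144  (B↔C swapped to make it positive)
  edge (18, 6)→(2, 12): d=(-16,6) right/bottom  bias=-1
  edge (2, 12)→(10, 0): d=(8,-12) top-left  bias=+0
  edge (10, 0)→(18, 6): d=(8,6) right/bottom  bias=-1
    (5,0)@(11, 1): e=[122,20,2] → █
    (6,0)@(13, 1): e=[110,44,-10] → ·
    (4,1)@(9, 3): e=[102,12,30] → █
    (6,1)@(13, 3): e=[78,60,6] → █
    (7,1)@(15, 3): e=[66,84,-6] → ·
    (3,2)@(7, 5): e=[82,4,58] → █
    (7,2)@(15, 5): e=[34,100,10] → █
    (8,2)@(17, 5): e=[22,124,-2] → ·
    (3,3)@(7, 7): e=[50,20,74] → █
    (8,3)@(17, 7): e=[-10,140,14] → ·
    (2,4)@(5, 9): e=[30,12,102] → █
    (5,4)@(11, 9): e=[-6,84,66] → ·
  covered (18 px):
    · · · · · █ · · · · · ·
    · · · · █ █ █ · · · · ·
    · · · █ █ █ █ █ · · · ·
    · · · █ █ █ █ █ · · · ·
    · · █ █ █ · · · · · · ·
    · █ · · · · · · · · · ·
    · · · · · · · · · · · ·
    · · · · · · · · · · · ·
    · · · · · · · · · · · ·
    · · · · · · · · · · · ·
T3:
  2·area = 16
  edge (8, 12)→(6, 18): d=(-2,6) right/bottom  bias=-1
  edge (6, 18)→(4, 16): d=(-2,-2) top-left  bias=+0
  edge (4, 16)→(8, 12): d=(4,-4) top-left  bias=+0
    (9,0)@(19, 1): e=[-44,60,0] → ·  [on edge]
    (5,1)@(11, 3): e=[0,40,-24] → ·  [on edge]
    (8,1)@(17, 3): e=[-36,52,0] → ·  [on edge]
    (7,2)@(15, 5): e=[-28,44,0] → ·  [on edge]
    (6,3)@(13, 7): e=[-20,36,0] → ·  [on edge]
    (4,4)@(9, 9): e=[0,24,-8] → ·  [on edge]
    (5,4)@(11, 9): e=[-12,28,0] → ·  [on edge]
    (4,5)@(9, 11): e=[-4,20,0] → ·  [on edge]
    (0,6)@(1, 13): e=[40,0,-24] → ·  [on edge]
    (3,6)@(7, 13): e=[4,12,0] → █  [on edge]
    (4,6)@(9, 13): e=[-8,16,8] → ·
    (1,7)@(3, 15): e=[24,0,-8] → ·  [on edge]
    (2,7)@(5, 15): e=[12,4,0] → █  [on edge]
    (3,7)@(7, 15): e=[0,8,8] → ·  [on edge]
    (1,8)@(3, 17): e=[20,-4,0] → ·  [on edge]
    (2,8)@(5, 17): e=[8,0,8] → █  [on edge]
    (0,9)@(1, 19): e=[28,-12,0] → ·  [on edge]
    (3,9)@(7, 19): e=[-8,0,24] → ·  [on edge]
  covered (3 px):
    · · · · · · · · · · · ·
    · · · · · · · · · · · ·
    · · · · · · · · · · · ·
    · · · · · · · · · · · ·
    · · · · · · · · · · · ·
    · · · · · · · · · · · ·
    · · · █ · · · · · · · ·
    · · █ · · · · · · · · ·
    · · █ · · · · · · · · ·
    · · · · · · · · · · · ·
T4:
  2·area = 12  (B↔C swapped to make it positive)
  edge (20, 4)→(1, 6): d=(-19,2) right/bottom  bias=-1
  edge (1, 6)→(14, 4): d=(13,-2) top-left  bias=+0
  edge (14, 4)→(20, 4): d=(6,0) top-left  bias=+0
    (4,2)@(9, 5): e=[3,3,6] → █
    (5,2)@(11, 5): e=[-1,7,6] → ·
    (4,3)@(9, 7): e=[-35,29,18] → ·
  covered (1 px):
    · · · · · · · · · · · ·
    · · · · · · · · · · · ·
    · · · · █ · · · · · · ·
    · · · · · · · · · · · ·
    · · · · · · · · · · · ·
    · · · · · · · · · · · ·
    · · · · · · · · · · · ·
    · · · · · · · · · · · ·
    · · · · · · · · · · · ·
    · · · · · · · · · · · ·

Final: [[5,0],[4,1],[5,1],[6,1],[3,2],[4,2],[5,2],[6,2],[7,2],[3,3],[4,3],[5,3],[6,3],[7,3],[2,4],[3,4],[4,4],[1,5]]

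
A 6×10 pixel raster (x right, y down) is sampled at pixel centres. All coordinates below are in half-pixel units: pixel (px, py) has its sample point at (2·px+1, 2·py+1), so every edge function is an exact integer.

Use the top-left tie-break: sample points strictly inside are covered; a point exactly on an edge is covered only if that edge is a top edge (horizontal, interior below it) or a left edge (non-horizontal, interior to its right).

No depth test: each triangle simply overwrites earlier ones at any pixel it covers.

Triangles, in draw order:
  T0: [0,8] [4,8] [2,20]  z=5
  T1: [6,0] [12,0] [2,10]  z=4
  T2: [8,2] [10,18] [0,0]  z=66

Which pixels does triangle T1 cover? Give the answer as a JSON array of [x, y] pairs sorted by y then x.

T0:
  2·area = 48
  edge (0, 8)→(4, 8): d=(4,0) top-left  bias=+0
  edge (4, 8)→(2, 20): d=(-2,12) right/bottom  bias=-1
  edge (2, 20)→(0, 8): d=(-2,-12) top-left  bias=+0
    (0,4)@(1, 9): e=[4,34,10] → █
    (1,4)@(3, 9): e=[4,10,34] → █
    (2,4)@(5, 9): e=[4,-14,58] → ·
    (0,5)@(1, 11): e=[12,30,6] → █
    (2,5)@(5, 11): e=[12,-18,54] → ·
    (0,6)@(1, 13): e=[20,26,2] → █
    (2,6)@(5, 13): e=[20,-22,50] → ·
    (0,7)@(1, 15): e=[28,22,-2] → ·
    (1,7)@(3, 15): e=[28,-2,22] → ·
  covered (6 px):
    · · · · · ·
    · · · · · ·
    · · · · · ·
    · · · · · ·
    █ █ · · · ·
    █ █ · · · ·
    █ █ · · · ·
    · · · · · ·
    · · · · · ·
    · · · · · ·
T1:
  2·area = 60
  edge (6, 0)→(12, 0): d=(6,0) top-left  bias=+0
  edge (12, 0)→(2, 10): d=(-10,10) right/bottom  bias=-1
  edge (2, 10)→(6, 0): d=(4,-10) top-left  bias=+0
    (3,0)@(7, 1): e=[6,40,14] → █
    (4,0)@(9, 1): e=[6,20,34] → █
    (5,0)@(11, 1): e=[6,0,54] → ·  [on edge]
    (2,1)@(5, 3): e=[18,40,2] → █
    (4,1)@(9, 3): e=[18,0,42] → ·  [on edge]
    (2,2)@(5, 5): e=[30,20,10] → █
    (3,2)@(7, 5): e=[30,0,30] → ·  [on edge]
    (2,3)@(5, 7): e=[42,0,18] → ·  [on edge]
    (1,4)@(3, 9): e=[54,0,6] → ·  [on edge]
    (0,5)@(1, 11): e=[66,0,-6] → ·  [on edge]
  covered (5 px):
    · · · █ █ ·
    · · █ █ · ·
    · · █ · · ·
    · · · · · ·
    · · · · · ·
    · · · · · ·
    · · · · · ·
    · · · · · ·
    · · · · · ·
    · · · · · ·
T2:
  2·area = 124
  edge (8, 2)→(10, 18): d=(2,16) right/bottom  bias=-1
  edge (10, 18)→(0, 0): d=(-10,-18) top-left  bias=+0
  edge (0, 0)→(8, 2): d=(8,2) right/bottom  bias=-1
    (0,0)@(1, 1): e=[110,8,6] → █
    (1,0)@(3, 1): e=[78,44,2] → █
    (2,0)@(5, 1): e=[46,80,-2] → ·
    (0,1)@(1, 3): e=[114,-12,22] → ·
    (1,1)@(3, 3): e=[82,24,18] → █
    (2,1)@(5, 3): e=[50,60,14] → █
    (3,1)@(7, 3): e=[18,96,10] → █
    (4,1)@(9, 3): e=[-14,132,6] → ·
    (1,2)@(3, 5): e=[86,4,34] → █
    (4,2)@(9, 5): e=[-10,112,22] → ·
    (1,3)@(3, 7): e=[90,-16,50] → ·
    (2,3)@(5, 7): e=[58,20,46] → █
    (2,4)@(5, 9): e=[62,0,62] → █  [on edge]
  covered (16 px):
    █ █ · · · ·
    · █ █ █ · ·
    · █ █ █ · ·
    · · █ █ · ·
    · · █ █ · ·
    · · · █ █ ·
    · · · · █ ·
    · · · · █ ·
    · · · · · ·
    · · · · · ·

Answer: [[3,0],[4,0],[2,1],[3,1],[2,2]]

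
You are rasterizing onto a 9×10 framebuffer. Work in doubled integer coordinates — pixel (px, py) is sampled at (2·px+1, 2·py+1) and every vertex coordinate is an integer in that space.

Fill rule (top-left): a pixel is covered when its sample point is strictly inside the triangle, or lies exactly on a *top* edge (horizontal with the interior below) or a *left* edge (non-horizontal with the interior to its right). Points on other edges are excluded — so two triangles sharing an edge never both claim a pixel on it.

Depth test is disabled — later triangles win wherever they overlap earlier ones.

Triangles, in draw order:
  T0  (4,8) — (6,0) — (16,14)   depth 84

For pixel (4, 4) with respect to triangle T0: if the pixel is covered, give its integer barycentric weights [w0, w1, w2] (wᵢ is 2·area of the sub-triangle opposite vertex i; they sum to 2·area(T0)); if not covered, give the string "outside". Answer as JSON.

T0:
  2·area = 108
  edge (4, 8)→(6, 0): d=(2,-8) top-left  bias=+0
  edge (6, 0)→(16, 14): d=(10,14) right/bottom  bias=-1
  edge (16, 14)→(4, 8): d=(-12,-6) top-left  bias=+0
    (3,1)@(7, 3): e=[14,16,78] → █
    (4,1)@(9, 3): e=[30,-12,90] → ·
    (2,2)@(5, 5): e=[2,64,42] → █
    (4,2)@(9, 5): e=[34,8,66] → █
    (5,2)@(11, 5): e=[50,-20,78] → ·
    (2,3)@(5, 7): e=[6,84,18] → █
    (5,3)@(11, 7): e=[54,0,54] → ·  [on edge]
    (2,4)@(5, 9): e=[10,104,-6] → ·
    (3,4)@(7, 9): e=[26,76,6] → █
    (5,4)@(11, 9): e=[58,20,30] → █
    (6,4)@(13, 9): e=[74,-8,42] → ·
    (3,5)@(7, 11): e=[30,96,-18] → ·
  covered (13 px):
    · · · · · · · · ·
    · · · █ · · · · ·
    · · █ █ █ · · · ·
    · · █ █ █ · · · ·
    · · · █ █ █ · · ·
    · · · · · █ █ · ·
    · · · · · · · █ ·
    · · · · · · · · ·
    · · · · · · · · ·
    · · · · · · · · ·

Result: [48,18,42]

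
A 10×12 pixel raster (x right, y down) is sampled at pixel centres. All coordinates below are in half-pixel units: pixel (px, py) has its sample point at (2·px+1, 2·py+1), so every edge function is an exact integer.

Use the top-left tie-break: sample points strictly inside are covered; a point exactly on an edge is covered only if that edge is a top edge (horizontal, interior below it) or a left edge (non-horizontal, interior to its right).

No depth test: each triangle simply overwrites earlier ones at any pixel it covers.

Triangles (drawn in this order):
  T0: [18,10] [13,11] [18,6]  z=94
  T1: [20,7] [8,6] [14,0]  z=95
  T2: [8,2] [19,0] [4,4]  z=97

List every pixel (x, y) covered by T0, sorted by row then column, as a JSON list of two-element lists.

T0:
  2·area = 20
  edge (18, 10)→(13, 11): d=(-5,1) right/bottom  bias=-1
  edge (13, 11)→(18, 6): d=(5,-5) top-left  bias=+0
  edge (18, 6)→(18, 10): d=(0,4) right/bottom  bias=-1
    (9,2)@(19, 5): e=[24,0,-4] → ·  [on edge]
    (8,3)@(17, 7): e=[16,0,4] → █  [on edge]
    (9,3)@(19, 7): e=[14,10,-4] → ·
    (7,4)@(15, 9): e=[8,0,12] → █  [on edge]
    (9,4)@(19, 9): e=[4,20,-4] → ·
    (6,5)@(13, 11): e=[0,0,20] → ·  [on edge]
    (7,5)@(15, 11): e=[-2,10,12] → ·
    (8,5)@(17, 11): e=[-4,20,4] → ·
    (1,6)@(3, 13): e=[0,-40,60] → ·  [on edge]
    (5,6)@(11, 13): e=[-8,0,28] → ·  [on edge]
    (4,7)@(9, 15): e=[-16,0,36] → ·  [on edge]
    (3,8)@(7, 17): e=[-24,0,44] → ·  [on edge]
    (2,9)@(5, 19): e=[-32,0,52] → ·  [on edge]
    (1,10)@(3, 21): e=[-40,0,60] → ·  [on edge]
    (0,11)@(1, 23): e=[-48,0,68] → ·  [on edge]
  covered (3 px):
    · · · · · · · · · ·
    · · · · · · · · · ·
    · · · · · · · · · ·
    · · · · · · · · █ ·
    · · · · · · · █ █ ·
    · · · · · · · · · ·
    · · · · · · · · · ·
    · · · · · · · · · ·
    · · · · · · · · · ·
    · · · · · · · · · ·
    · · · · · · · · · ·
    · · · · · · · · · ·
T1:
  2·area = 78
  edge (20, 7)→(8, 6): d=(-12,-1) top-left  bias=+0
  edge (8, 6)→(14, 0): d=(6,-6) top-left  bias=+0
  edge (14, 0)→(20, 7): d=(6,7) right/bottom  bias=-1
    (6,0)@(13, 1): e=[65,0,13] → █  [on edge]
    (7,0)@(15, 1): e=[67,12,-1] → ·
    (5,1)@(11, 3): e=[39,0,39] → █  [on edge]
    (7,1)@(15, 3): e=[43,24,11] → █
    (8,1)@(17, 3): e=[45,36,-3] → ·
    (4,2)@(9, 5): e=[13,0,65] → █  [on edge]
    (8,2)@(17, 5): e=[21,48,9] → █
    (9,2)@(19, 5): e=[23,60,-5] → ·
    (3,3)@(7, 7): e=[-13,0,91] → ·  [on edge]
    (4,3)@(9, 7): e=[-11,12,77] → ·
    (5,3)@(11, 7): e=[-9,24,63] → ·
    (6,3)@(13, 7): e=[-7,36,49] → ·
    (2,4)@(5, 9): e=[-39,0,117] → ·  [on edge]
    (1,5)@(3, 11): e=[-65,0,143] → ·  [on edge]
    (0,6)@(1, 13): e=[-91,0,169] → ·  [on edge]
  covered (9 px):
    · · · · · · █ · · ·
    · · · · · █ █ █ · ·
    · · · · █ █ █ █ █ ·
    · · · · · · · · · ·
    · · · · · · · · · ·
    · · · · · · · · · ·
    · · · · · · · · · ·
    · · · · · · · · · ·
    · · · · · · · · · ·
    · · · · · · · · · ·
    · · · · · · · · · ·
    · · · · · · · · · ·
T2:
  2·area = 14
  edge (8, 2)→(19, 0): d=(11,-2) top-left  bias=+0
  edge (19, 0)→(4, 4): d=(-15,4) right/bottom  bias=-1
  edge (4, 4)→(8, 2): d=(4,-2) top-left  bias=+0
    (7,0)@(15, 1): e=[3,1,10] → █
    (8,0)@(17, 1): e=[7,-7,14] → ·
    (3,1)@(7, 3): e=[9,3,2] → █
    (4,1)@(9, 3): e=[13,-5,6] → ·
    (7,1)@(15, 3): e=[25,-29,18] → ·
    (3,2)@(7, 5): e=[31,-27,10] → ·
  covered (2 px):
    · · · · · · · █ · ·
    · · · █ · · · · · ·
    · · · · · · · · · ·
    · · · · · · · · · ·
    · · · · · · · · · ·
    · · · · · · · · · ·
    · · · · · · · · · ·
    · · · · · · · · · ·
    · · · · · · · · · ·
    · · · · · · · · · ·
    · · · · · · · · · ·
    · · · · · · · · · ·

Answer: [[8,3],[7,4],[8,4]]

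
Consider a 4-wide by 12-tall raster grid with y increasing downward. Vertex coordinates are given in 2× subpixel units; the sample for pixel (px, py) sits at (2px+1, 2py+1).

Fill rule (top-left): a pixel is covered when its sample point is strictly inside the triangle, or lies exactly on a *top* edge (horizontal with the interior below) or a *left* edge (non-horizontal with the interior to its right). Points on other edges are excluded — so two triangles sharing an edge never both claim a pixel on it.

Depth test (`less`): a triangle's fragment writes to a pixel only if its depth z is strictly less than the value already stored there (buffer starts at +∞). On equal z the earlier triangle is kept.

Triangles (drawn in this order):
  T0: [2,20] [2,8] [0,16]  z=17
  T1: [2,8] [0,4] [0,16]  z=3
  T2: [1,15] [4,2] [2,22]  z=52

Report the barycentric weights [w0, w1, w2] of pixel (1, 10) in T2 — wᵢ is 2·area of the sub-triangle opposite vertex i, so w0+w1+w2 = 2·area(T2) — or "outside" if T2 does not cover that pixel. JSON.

T0:
  2·area = 24  (B↔C swapped to make it positive)
  edge (2, 20)→(0, 16): d=(-2,-4) top-left  bias=+0
  edge (0, 16)→(2, 8): d=(2,-8) top-left  bias=+0
  edge (2, 8)→(2, 20): d=(0,12) right/bottom  bias=-1
    (0,6)@(1, 13): e=[10,2,12] → X
    (1,6)@(3, 13): e=[18,18,-12] → .
    (0,7)@(1, 15): e=[6,6,12] → X
    (1,7)@(3, 15): e=[14,22,-12] → .
    (0,8)@(1, 17): e=[2,10,12] → X
    (1,8)@(3, 17): e=[10,26,-12] → .
    (0,9)@(1, 19): e=[-2,14,12] → .
  covered (3 px):
    . . . .
    . . . .
    . . . .
    . . . .
    . . . .
    . . . .
    X . . .
    X . . .
    X . . .
    . . . .
    . . . .
    . . . .
T1:
  2·area = 24  (B↔C swapped to make it positive)
  edge (2, 8)→(0, 16): d=(-2,8) right/bottom  bias=-1
  edge (0, 16)→(0, 4): d=(0,-12) top-left  bias=+0
  edge (0, 4)→(2, 8): d=(2,4) right/bottom  bias=-1
    (0,3)@(1, 7): e=[10,12,2] → X
    (1,3)@(3, 7): e=[-6,36,-6] → .
    (0,4)@(1, 9): e=[6,12,6] → X
    (1,4)@(3, 9): e=[-10,36,-2] → .
    (0,5)@(1, 11): e=[2,12,10] → X
    (1,5)@(3, 11): e=[-14,36,2] → .
    (0,6)@(1, 13): e=[-2,12,14] → .
  covered (3 px):
    . . . .
    . . . .
    . . . .
    X . . .
    X . . .
    X . . .
    . . . .
    . . . .
    . . . .
    . . . .
    . . . .
    . . . .
T2:
  2·area = 34
  edge (1, 15)→(4, 2): d=(3,-13) top-left  bias=+0
  edge (4, 2)→(2, 22): d=(-2,20) right/bottom  bias=-1
  edge (2, 22)→(1, 15): d=(-1,-7) top-left  bias=+0
    (1,3)@(3, 7): e=[2,10,22] → X
    (2,3)@(5, 7): e=[28,-30,36] → .
    (1,4)@(3, 9): e=[8,6,20] → X
    (2,4)@(5, 9): e=[34,-34,34] → .
    (1,5)@(3, 11): e=[14,2,18] → X
    (2,5)@(5, 11): e=[40,-38,32] → .
    (1,6)@(3, 13): e=[20,-2,16] → .
    (0,7)@(1, 15): e=[0,34,0] → X  [on edge]
    (1,7)@(3, 15): e=[26,-6,14] → .
    (0,8)@(1, 17): e=[6,30,-2] → .
  covered (4 px):
    . . . .
    . . . .
    . . . .
    . X . .
    . X . .
    . X . .
    . . . .
    X . . .
    . . . .
    . . . .
    . . . .
    . . . .

Final: "outside"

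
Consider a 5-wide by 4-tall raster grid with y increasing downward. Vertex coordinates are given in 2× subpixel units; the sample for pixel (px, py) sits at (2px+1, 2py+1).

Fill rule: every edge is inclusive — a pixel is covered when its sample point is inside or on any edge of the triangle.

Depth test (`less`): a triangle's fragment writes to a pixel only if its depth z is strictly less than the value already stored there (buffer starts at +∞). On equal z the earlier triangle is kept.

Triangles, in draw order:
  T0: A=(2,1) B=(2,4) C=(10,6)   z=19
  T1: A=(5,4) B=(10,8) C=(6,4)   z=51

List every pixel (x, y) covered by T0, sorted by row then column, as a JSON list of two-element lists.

T0:
  2·area = 24  (B↔C swapped to make it positive)
  edge (2, 1)→(10, 6): d=(8,5) inclusive
  edge (10, 6)→(2, 4): d=(-8,-2) inclusive
  edge (2, 4)→(2, 1): d=(0,-3) inclusive
    (1,1)@(3, 3): e=[11,10,3] → █
    (2,1)@(5, 3): e=[1,14,9] → █
    (3,1)@(7, 3): e=[-9,18,15] → ·
    (1,2)@(3, 5): e=[27,-6,3] → ·
    (2,2)@(5, 5): e=[17,-2,9] → ·
    (3,2)@(7, 5): e=[7,2,15] → █
    (4,2)@(9, 5): e=[-3,6,21] → ·
    (3,3)@(7, 7): e=[23,-14,15] → ·
  covered (3 px):
    · · · · ·
    · █ █ · ·
    · · · █ ·
    · · · · ·
T1:
  2·area = 4  (B↔C swapped to make it positive)
  edge (5, 4)→(6, 4): d=(1,0) inclusive
  edge (6, 4)→(10, 8): d=(4,4) inclusive
  edge (10, 8)→(5, 4): d=(-5,-4) inclusive
    (1,0)@(3, 1): e=[-3,0,7] → ·  [on edge]
    (2,1)@(5, 3): e=[-1,0,5] → ·  [on edge]
    (3,2)@(7, 5): e=[1,0,3] → █  [on edge]
    (4,2)@(9, 5): e=[1,-8,11] → ·
    (3,3)@(7, 7): e=[3,8,-7] → ·
    (4,3)@(9, 7): e=[3,0,1] → █  [on edge]
  covered (2 px):
    · · · · ·
    · · · · ·
    · · · █ ·
    · · · · █

Result: [[1,1],[2,1],[3,2]]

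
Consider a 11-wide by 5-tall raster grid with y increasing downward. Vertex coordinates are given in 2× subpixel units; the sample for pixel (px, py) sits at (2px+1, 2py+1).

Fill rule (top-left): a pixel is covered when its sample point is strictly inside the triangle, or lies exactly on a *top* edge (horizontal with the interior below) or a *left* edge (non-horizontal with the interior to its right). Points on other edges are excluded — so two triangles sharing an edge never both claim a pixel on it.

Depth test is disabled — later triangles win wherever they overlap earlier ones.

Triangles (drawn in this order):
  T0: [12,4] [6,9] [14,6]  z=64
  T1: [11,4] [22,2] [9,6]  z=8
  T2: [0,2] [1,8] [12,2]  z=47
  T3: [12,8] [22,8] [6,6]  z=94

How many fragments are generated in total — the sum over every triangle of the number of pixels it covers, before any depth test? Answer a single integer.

T0:
  2·area = 22  (B↔C swapped to make it positive)
  edge (12, 4)→(14, 6): d=(2,2) right/bottom  bias=-1
  edge (14, 6)→(6, 9): d=(-8,3) right/bottom  bias=-1
  edge (6, 9)→(12, 4): d=(6,-5) top-left  bias=+0
    (4,0)@(9, 1): e=[0,55,-33] → .  [on edge]
    (5,1)@(11, 3): e=[0,33,-11] → .  [on edge]
    (5,2)@(11, 5): e=[4,17,1] → X
    (6,2)@(13, 5): e=[0,11,11] → .  [on edge]
    (4,3)@(9, 7): e=[12,7,3] → X
    (6,3)@(13, 7): e=[4,-5,23] → .
    (7,3)@(15, 7): e=[0,-11,33] → .  [on edge]
    (4,4)@(9, 9): e=[16,-9,15] → .
    (5,4)@(11, 9): e=[12,-15,25] → .
    (8,4)@(17, 9): e=[0,-33,55] → .  [on edge]
  covered (3 px):
    . . . . . . . . . . .
    . . . . . . . . . . .
    . . . . . X . . . . .
    . . . . X X . . . . .
    . . . . . . . . . . .
T1:
  2·area = 18
  edge (11, 4)→(22, 2): d=(11,-2) top-left  bias=+0
  edge (22, 2)→(9, 6): d=(-13,4) right/bottom  bias=-1
  edge (9, 6)→(11, 4): d=(2,-2) top-left  bias=+0
    (8,1)@(17, 3): e=[1,7,10] → X
    (9,1)@(19, 3): e=[5,-1,14] → .
    (5,2)@(11, 5): e=[11,5,2] → X
    (6,2)@(13, 5): e=[15,-3,6] → .
    (8,2)@(17, 5): e=[23,-19,14] → .
    (5,3)@(11, 7): e=[33,-21,6] → .
  covered (2 px):
    . . . . . . . . . . .
    . . . . . . . . X . .
    . . . . . X . . . . .
    . . . . . . . . . . .
    . . . . . . . . . . .
T2:
  2·area = 72  (B↔C swapped to make it positive)
  edge (0, 2)→(12, 2): d=(12,0) top-left  bias=+0
  edge (12, 2)→(1, 8): d=(-11,6) right/bottom  bias=-1
  edge (1, 8)→(0, 2): d=(-1,-6) top-left  bias=+0
    (0,1)@(1, 3): e=[12,55,5] → X
    (1,1)@(3, 3): e=[12,43,17] → X
    (2,1)@(5, 3): e=[12,31,29] → X
    (3,1)@(7, 3): e=[12,19,41] → X
    (4,1)@(9, 3): e=[12,7,53] → X
    (5,1)@(11, 3): e=[12,-5,65] → .
    (0,2)@(1, 5): e=[36,33,3] → X
    (3,2)@(7, 5): e=[36,-3,39] → .
    (4,2)@(9, 5): e=[36,-15,51] → .
    (0,3)@(1, 7): e=[60,11,1] → X
    (1,3)@(3, 7): e=[60,-1,13] → .
    (2,3)@(5, 7): e=[60,-13,25] → .
  covered (9 px):
    . . . . . . . . . . .
    X X X X X . . . . . .
    X X X . . . . . . . .
    X . . . . . . . . . .
    . . . . . . . . . . .
T3:
  2·area = 20  (B↔C swapped to make it positive)
  edge (12, 8)→(6, 6): d=(-6,-2) top-left  bias=+0
  edge (6, 6)→(22, 8): d=(16,2) right/bottom  bias=-1
  edge (22, 8)→(12, 8): d=(-10,0) right/bottom  bias=-1
    (1,2)@(3, 5): e=[0,-10,30] → .  [on edge]
    (4,3)@(9, 7): e=[0,10,10] → X  [on edge]
    (5,3)@(11, 7): e=[4,6,10] → X
    (6,3)@(13, 7): e=[8,2,10] → X
    (7,3)@(15, 7): e=[12,-2,10] → .
    (4,4)@(9, 9): e=[-12,42,-10] → .
    (5,4)@(11, 9): e=[-8,38,-10] → .
    (6,4)@(13, 9): e=[-4,34,-10] → .
    (7,4)@(15, 9): e=[0,30,-10] → .  [on edge]
  covered (3 px):
    . . . . . . . . . . .
    . . . . . . . . . . .
    . . . . . . . . . . .
    . . . . X X X . . . .
    . . . . . . . . . . .

Result: 17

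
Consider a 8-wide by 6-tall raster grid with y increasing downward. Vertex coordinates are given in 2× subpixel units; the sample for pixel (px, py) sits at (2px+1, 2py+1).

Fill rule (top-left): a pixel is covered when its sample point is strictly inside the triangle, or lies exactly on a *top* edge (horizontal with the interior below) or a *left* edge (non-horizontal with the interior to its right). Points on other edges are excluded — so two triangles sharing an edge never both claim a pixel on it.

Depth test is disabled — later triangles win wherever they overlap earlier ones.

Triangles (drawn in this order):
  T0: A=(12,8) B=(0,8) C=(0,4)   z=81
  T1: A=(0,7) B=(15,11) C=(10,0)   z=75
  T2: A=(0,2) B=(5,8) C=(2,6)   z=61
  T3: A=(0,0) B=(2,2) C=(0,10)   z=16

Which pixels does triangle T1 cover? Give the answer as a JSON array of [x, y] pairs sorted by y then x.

T0:
  2·area = 48
  edge (12, 8)→(0, 8): d=(-12,0) right/bottom  bias=-1
  edge (0, 8)→(0, 4): d=(0,-4) top-left  bias=+0
  edge (0, 4)→(12, 8): d=(12,4) right/bottom  bias=-1
    (0,2)@(1, 5): e=[36,4,8] → █
    (1,2)@(3, 5): e=[36,12,0] → ·  [on edge]
    (0,3)@(1, 7): e=[12,4,32] → █
    (1,3)@(3, 7): e=[12,12,24] → █
    (2,3)@(5, 7): e=[12,20,16] → █
    (3,3)@(7, 7): e=[12,28,8] → █
    (4,3)@(9, 7): e=[12,36,0] → ·  [on edge]
    (0,4)@(1, 9): e=[-12,4,56] → ·
    (1,4)@(3, 9): e=[-12,12,48] → ·
    (2,4)@(5, 9): e=[-12,20,40] → ·
    (3,4)@(7, 9): e=[-12,28,32] → ·
    (7,4)@(15, 9): e=[-12,60,0] → ·  [on edge]
  covered (5 px):
    · · · · · · · ·
    · · · · · · · ·
    █ · · · · · · ·
    █ █ █ █ · · · ·
    · · · · · · · ·
    · · · · · · · ·
T1:
  2·area = 145  (B↔C swapped to make it positive)
  edge (0, 7)→(10, 0): d=(10,-7) top-left  bias=+0
  edge (10, 0)→(15, 11): d=(5,11) right/bottom  bias=-1
  edge (15, 11)→(0, 7): d=(-15,-4) top-left  bias=+0
    (4,0)@(9, 1): e=[3,16,126] → █
    (5,0)@(11, 1): e=[17,-6,134] → ·
    (3,1)@(7, 3): e=[9,48,88] → █
    (5,1)@(11, 3): e=[37,4,104] → █
    (6,1)@(13, 3): e=[51,-18,112] → ·
    (1,2)@(3, 5): e=[1,102,42] → █
    (2,2)@(5, 5): e=[15,80,50] → █
    (6,2)@(13, 5): e=[71,-8,82] → ·
    (0,3)@(1, 7): e=[7,134,4] → █
    (6,3)@(13, 7): e=[91,2,52] → █
    (7,3)@(15, 7): e=[105,-20,60] → ·
    (0,4)@(1, 9): e=[27,144,-26] → ·
    (7,5)@(15, 11): e=[145,0,0] → ·  [on edge]
  covered (19 px):
    · · · · █ · · ·
    · · · █ █ █ · ·
    · █ █ █ █ █ · ·
    █ █ █ █ █ █ █ ·
    · · · · █ █ █ ·
    · · · · · · · ·
T2:
  2·area = 8
  edge (0, 2)→(5, 8): d=(5,6) right/bottom  bias=-1
  edge (5, 8)→(2, 6): d=(-3,-2) top-left  bias=+0
  edge (2, 6)→(0, 2): d=(-2,-4) top-left  bias=+0
  covered (0 px):
    · · · · · · · ·
    · · · · · · · ·
    · · · · · · · ·
    · · · · · · · ·
    · · · · · · · ·
    · · · · · · · ·
T3:
  2·area = 20
  edge (0, 0)→(2, 2): d=(2,2) right/bottom  bias=-1
  edge (2, 2)→(0, 10): d=(-2,8) right/bottom  bias=-1
  edge (0, 10)→(0, 0): d=(0,-10) top-left  bias=+0
    (0,0)@(1, 1): e=[0,10,10] → ·  [on edge]
    (0,1)@(1, 3): e=[4,6,10] → █
    (1,1)@(3, 3): e=[0,-10,30] → ·  [on edge]
    (0,2)@(1, 5): e=[8,2,10] → █
    (1,2)@(3, 5): e=[4,-14,30] → ·
    (2,2)@(5, 5): e=[0,-30,50] → ·  [on edge]
    (0,3)@(1, 7): e=[12,-2,10] → ·
    (3,3)@(7, 7): e=[0,-50,70] → ·  [on edge]
    (4,4)@(9, 9): e=[0,-70,90] → ·  [on edge]
    (5,5)@(11, 11): e=[0,-90,110] → ·  [on edge]
  covered (2 px):
    · · · · · · · ·
    █ · · · · · · ·
    █ · · · · · · ·
    · · · · · · · ·
    · · · · · · · ·
    · · · · · · · ·

Final: [[4,0],[3,1],[4,1],[5,1],[1,2],[2,2],[3,2],[4,2],[5,2],[0,3],[1,3],[2,3],[3,3],[4,3],[5,3],[6,3],[4,4],[5,4],[6,4]]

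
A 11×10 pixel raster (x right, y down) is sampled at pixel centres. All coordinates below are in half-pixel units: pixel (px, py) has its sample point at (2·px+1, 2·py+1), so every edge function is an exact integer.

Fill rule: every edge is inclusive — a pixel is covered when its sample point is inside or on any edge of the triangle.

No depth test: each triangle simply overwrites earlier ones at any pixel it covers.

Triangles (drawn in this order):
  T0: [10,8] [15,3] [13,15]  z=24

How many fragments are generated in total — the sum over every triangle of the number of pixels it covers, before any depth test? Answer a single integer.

T0:
  2·area = 50
  edge (10, 8)→(15, 3): d=(5,-5) inclusive
  edge (15, 3)→(13, 15): d=(-2,12) inclusive
  edge (13, 15)→(10, 8): d=(-3,-7) inclusive
    (3,0)@(7, 1): e=[-50,100,0] → .  [on edge]
    (8,0)@(17, 1): e=[0,-20,70] → .  [on edge]
    (7,1)@(15, 3): e=[0,0,50] → X  [on edge]
    (8,1)@(17, 3): e=[10,-24,64] → .
    (6,2)@(13, 5): e=[0,20,30] → X  [on edge]
    (7,2)@(15, 5): e=[10,-4,44] → .
    (5,3)@(11, 7): e=[0,40,10] → X  [on edge]
    (7,3)@(15, 7): e=[20,-8,38] → .
    (4,4)@(9, 9): e=[0,60,-10] → .  [on edge]
    (5,4)@(11, 9): e=[10,36,4] → X
    (7,4)@(15, 9): e=[30,-12,32] → .
    (3,5)@(7, 11): e=[0,80,-30] → .  [on edge]
    (2,6)@(5, 13): e=[0,100,-50] → .  [on edge]
    (1,7)@(3, 15): e=[0,120,-70] → .  [on edge]
    (6,7)@(13, 15): e=[50,0,0] → X  [on edge]
    (0,8)@(1, 17): e=[0,140,-90] → .  [on edge]
  covered (9 px):
    . . . . . . . . . . .
    . . . . . . . X . . .
    . . . . . . X . . . .
    . . . . . X X . . . .
    . . . . . X X . . . .
    . . . . . . X . . . .
    . . . . . . X . . . .
    . . . . . . X . . . .
    . . . . . . . . . . .
    . . . . . . . . . . .

Result: 9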